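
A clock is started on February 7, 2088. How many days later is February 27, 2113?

Day-of-year of February 7, 2088: 38.
Day-of-year of February 27, 2113: 58.
2088 has 366 days, so 366 − 38 = 328 days remain in 2088.
Full years 2089–2112: 19 common + 5 leap = 19×365 + 5×366 = 8765 days.
Total: 328 + 8765 + 58 = 9151 days.

9151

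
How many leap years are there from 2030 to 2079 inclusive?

Years divisible by 4 in [2030, 2079]: 2032, 2036, 2040, 2044, 2048, 2052, 2056, 2060, 2064, 2068, 2072, 2076.
No century exceptions apply. Count: 12.

12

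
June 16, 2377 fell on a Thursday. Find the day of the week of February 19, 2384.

June 16, 2377 → June 16, 2378: 365 days.
June 16, 2378 → June 16, 2379: 365 days.
June 16, 2379 → June 16, 2380: 366 days (2380 is a leap year).
June 16, 2380 → June 16, 2381: 365 days.
June 16, 2381 → June 16, 2382: 365 days.
June 16, 2382 → June 16, 2383: 365 days.
June 2383: 30 − 16 = 14 days remain.
Then July (31), August (31), September (30), October (31), November (30), December (31), January (31): 31 + 31 + 30 + 31 + 30 + 31 + 31 = 215 days.
February 1–19, 2384: 19 days (2384 is a leap year).
Residual: 248 days.
Total: 2439 days.
2439 mod 7 = 3, so 3 days after Thursday is Sunday.

Sunday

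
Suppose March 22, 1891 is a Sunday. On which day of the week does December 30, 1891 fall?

March 1891: 31 − 22 = 9 days remain.
Then April (30), May (31), June (30), July (31), August (31), September (30), October (31), November (30): 30 + 31 + 30 + 31 + 31 + 30 + 31 + 30 = 244 days.
December 1–30, 1891: 30 days.
Total: 9 + 244 + 30 = 283 days.
283 mod 7 = 3, so 3 days after Sunday is Wednesday.

Wednesday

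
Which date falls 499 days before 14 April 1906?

1 December 1904

Count 499 days before April 14, 1906:
Day-of-year of December 1, 1904: 336.
Day-of-year of April 14, 1906: 104.
1904 has 366 days, so 366 − 336 = 30 days remain in 1904.
Full years: 1905: 365. Sum = 365.
Total: 30 + 365 + 104 = 499 days.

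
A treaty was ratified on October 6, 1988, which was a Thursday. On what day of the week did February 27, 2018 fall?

Tuesday

Day-of-year of October 6, 1988: 280.
Day-of-year of February 27, 2018: 58.
1988 has 366 days, so 366 − 280 = 86 days remain in 1988.
Full years 1989–2017: 22 common + 7 leap = 22×365 + 7×366 = 10592 days.
Total: 86 + 10592 + 58 = 10736 days.
10736 mod 7 = 5, so 5 days after Thursday is Tuesday.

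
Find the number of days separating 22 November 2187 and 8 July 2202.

5341

From November 22, 2187 to November 22, 2201: 14 years, of which 3 contain a Feb 29 — 11×365 + 3×366 = 5113 days.
(2200 is not a leap year (divisible by 100 but not 400).)
November 2201: 30 − 22 = 8 days remain.
Then December (31), January (31), February 2202 (28), March (31), April (30), May (31), June (30): 31 + 31 + 28 + 31 + 30 + 31 + 30 = 212 days.
July 1–8, 2202: 8 days.
Residual: 228 days.
Total: 5341 days.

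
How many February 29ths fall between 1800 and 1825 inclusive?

Years divisible by 4 in [1800, 1825]: 1800, 1804, 1808, 1812, 1816, 1820, 1824.
Of these, 1800 is divisible by 100 but not 400, so not leap.
Leap years: 7 − 1 = 6.

6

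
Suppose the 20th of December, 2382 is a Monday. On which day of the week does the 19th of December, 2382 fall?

Sunday

Count forward from the earlier date (December 19, 2382) to the later (December 20, 2382):
Within December 2382: 20 − 19 = 1 day.
1 mod 7 = 1, so 1 day before Monday is Sunday.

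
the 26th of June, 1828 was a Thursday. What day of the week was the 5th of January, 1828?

Saturday

Count forward from the earlier date (January 5, 1828) to the later (June 26, 1828):
January 1828: 31 − 5 = 26 days remain.
Then February 1828 (29), March (31), April (30), May (31): 29 + 31 + 30 + 31 = 121 days.
June 1–26, 1828: 26 days.
Total: 26 + 121 + 26 = 173 days.
173 mod 7 = 5, so 5 days before Thursday is Saturday.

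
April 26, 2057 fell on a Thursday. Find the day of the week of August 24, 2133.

From April 26, 2057 to April 26, 2133: 76 years, of which 18 contain a Feb 29 — 58×365 + 18×366 = 27758 days.
(2100 is not a leap year (divisible by 100 but not 400).)
April 2133: 30 − 26 = 4 days remain.
Then May (31), June (30), July (31): 31 + 30 + 31 = 92 days.
August 1–24, 2133: 24 days.
Residual: 120 days.
Total: 27878 days.
27878 mod 7 = 4, so 4 days after Thursday is Monday.

Monday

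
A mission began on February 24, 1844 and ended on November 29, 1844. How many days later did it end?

February 1844: 29 − 24 = 5 days remain (1844 is a leap year, so February has 29 days).
Then March (31), April (30), May (31), June (30), July (31), August (31), September (30), October (31): 31 + 30 + 31 + 30 + 31 + 31 + 30 + 31 = 245 days.
November 1–29, 1844: 29 days.
Total: 5 + 245 + 29 = 279 days.

279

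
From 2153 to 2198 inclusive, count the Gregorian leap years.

Years divisible by 4 in [2153, 2198]: 2156, 2160, 2164, 2168, 2172, 2176, 2180, 2184, 2188, 2192, 2196.
No century exceptions apply. Count: 11.

11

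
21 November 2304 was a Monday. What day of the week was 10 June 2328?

Sunday

From November 21, 2304 to November 21, 2327: 23 years, of which 5 contain a Feb 29 — 18×365 + 5×366 = 8400 days.
November 2327: 30 − 21 = 9 days remain.
Then December (31), January (31), February 2328 (29), March (31), April (30), May (31): 31 + 31 + 29 + 31 + 30 + 31 = 183 days.
June 1–10, 2328: 10 days.
Residual: 202 days.
Total: 8602 days.
8602 mod 7 = 6, so 6 days after Monday is Sunday.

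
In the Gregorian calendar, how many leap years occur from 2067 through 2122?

13

Years divisible by 4: 2068, 2072, …, 2120 — 14 in all.
Of these, 2100 is divisible by 100 but not 400, so not leap.
Leap years: 14 − 1 = 13.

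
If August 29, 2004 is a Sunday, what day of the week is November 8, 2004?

Monday

August 2004: 31 − 29 = 2 days remain.
Then September (30), October (31): 30 + 31 = 61 days.
November 1–8, 2004: 8 days.
Total: 2 + 61 + 8 = 71 days.
71 mod 7 = 1, so 1 day after Sunday is Monday.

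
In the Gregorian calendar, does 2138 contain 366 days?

2138 is not a leap year.

No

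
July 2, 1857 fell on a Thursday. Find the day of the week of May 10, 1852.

Count forward from the earlier date (May 10, 1852) to the later (July 2, 1857):
Day-of-year of May 10, 1852: 131.
Day-of-year of July 2, 1857: 183.
1852 has 366 days, so 366 − 131 = 235 days remain in 1852.
Full years: 1853: 365; 1854: 365; 1855: 365; 1856: 366. Sum = 1461.
Total: 235 + 1461 + 183 = 1879 days.
1879 mod 7 = 3, so 3 days before Thursday is Monday.

Monday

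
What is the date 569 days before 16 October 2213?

26 March 2212

Count 569 days before October 16, 2213:
March 2212: 31 − 26 = 5 days remain.
Then 18 full months totalling 548 days.
October 1–16, 2213: 16 days.
Total: 5 + 548 + 16 = 569 days.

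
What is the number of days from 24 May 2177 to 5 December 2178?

560

May 24, 2177 → May 24, 2178: 365 days.
May 2178: 31 − 24 = 7 days remain.
Then June (30), July (31), August (31), September (30), October (31), November (30): 30 + 31 + 31 + 30 + 31 + 30 = 183 days.
December 1–5, 2178: 5 days.
Residual: 195 days.
Total: 560 days.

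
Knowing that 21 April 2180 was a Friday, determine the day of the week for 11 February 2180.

Friday

Count forward from the earlier date (February 11, 2180) to the later (April 21, 2180):
February 2180: 29 − 11 = 18 days remain (2180 is a leap year, so February has 29 days).
Then March (31): 31 days.
April 1–21, 2180: 21 days.
Total: 18 + 31 + 21 = 70 days.
70 is a multiple of 7, so 11 February 2180 falls on the same weekday: Friday.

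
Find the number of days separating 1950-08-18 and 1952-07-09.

691

August 18, 1950 → August 18, 1951: 365 days.
August 1951: 31 − 18 = 13 days remain.
Then 10 full months totalling 304 days.
July 1–9, 1952: 9 days.
Residual: 326 days.
Total: 691 days.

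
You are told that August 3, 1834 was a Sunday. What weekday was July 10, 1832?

Count forward from the earlier date (July 10, 1832) to the later (August 3, 1834):
July 1832: 31 − 10 = 21 days remain.
Then 24 full months totalling 730 days.
August 1–3, 1834: 3 days.
Total: 21 + 730 + 3 = 754 days.
754 mod 7 = 5, so 5 days before Sunday is Tuesday.

Tuesday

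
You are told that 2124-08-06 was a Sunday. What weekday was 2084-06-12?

Monday

Count forward from the earlier date (June 12, 2084) to the later (August 6, 2124):
From June 12, 2084 to June 12, 2124: 40 years, of which 9 contain a Feb 29 — 31×365 + 9×366 = 14609 days.
(2100 is not a leap year (divisible by 100 but not 400).)
June 2124: 30 − 12 = 18 days remain.
Then July (31): 31 days.
August 1–6, 2124: 6 days.
Residual: 55 days.
Total: 14664 days.
14664 mod 7 = 6, so 6 days before Sunday is Monday.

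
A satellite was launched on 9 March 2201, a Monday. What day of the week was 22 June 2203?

Wednesday

Day-of-year of March 9, 2201: 68.
Day-of-year of June 22, 2203: 173.
2201 has 365 days, so 365 − 68 = 297 days remain in 2201.
Full years: 2202: 365. Sum = 365.
Total: 297 + 365 + 173 = 835 days.
835 mod 7 = 2, so 2 days after Monday is Wednesday.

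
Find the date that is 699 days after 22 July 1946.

20 June 1948

Count 699 days after July 22, 1946:
July 1946: 31 − 22 = 9 days remain.
Then 22 full months totalling 670 days.
June 1–20, 1948: 20 days.
Total: 9 + 670 + 20 = 699 days.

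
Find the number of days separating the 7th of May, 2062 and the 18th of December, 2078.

Day-of-year of May 7, 2062: 127.
Day-of-year of December 18, 2078: 352.
2062 has 365 days, so 365 − 127 = 238 days remain in 2062.
Full years 2063–2077: 11 common + 4 leap = 11×365 + 4×366 = 5479 days.
Total: 238 + 5479 + 352 = 6069 days.

6069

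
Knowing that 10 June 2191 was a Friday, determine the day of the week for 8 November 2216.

From June 10, 2191 to June 10, 2216: 25 years, of which 6 contain a Feb 29 — 19×365 + 6×366 = 9131 days.
(2200 is not a leap year (divisible by 100 but not 400).)
June 2216: 30 − 10 = 20 days remain.
Then July (31), August (31), September (30), October (31): 31 + 31 + 30 + 31 = 123 days.
November 1–8, 2216: 8 days.
Residual: 151 days.
Total: 9282 days.
9282 is a multiple of 7, so 8 November 2216 falls on the same weekday: Friday.

Friday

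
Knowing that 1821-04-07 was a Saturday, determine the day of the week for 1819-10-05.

Count forward from the earlier date (October 5, 1819) to the later (April 7, 1821):
October 5, 1819 → October 5, 1820: 366 days (1820 is a leap year).
October 1820: 31 − 5 = 26 days remain.
Then November (30), December (31), January (31), February 1821 (28), March (31): 30 + 31 + 31 + 28 + 31 = 151 days.
April 1–7, 1821: 7 days.
Residual: 184 days.
Total: 550 days.
550 mod 7 = 4, so 4 days before Saturday is Tuesday.

Tuesday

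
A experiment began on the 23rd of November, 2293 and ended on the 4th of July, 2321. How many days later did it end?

10084

Day-of-year of November 23, 2293: 327.
Day-of-year of July 4, 2321: 185.
2293 has 365 days, so 365 − 327 = 38 days remain in 2293.
Full years 2294–2320: 21 common + 6 leap = 21×365 + 6×366 = 9861 days.
Total: 38 + 9861 + 185 = 10084 days.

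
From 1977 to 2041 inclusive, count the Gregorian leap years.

Years divisible by 4: 1980, 1984, …, 2040 — 16 in all.
2000 is divisible by 400, so still leap.
No century exceptions apply. Count: 16.

16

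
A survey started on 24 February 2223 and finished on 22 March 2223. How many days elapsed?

February 2223: 28 − 24 = 4 days remain (2223 is not a leap year, so February has 28 days).
March 1–22, 2223: 22 days.
Total: 4 + 22 = 26 days.

26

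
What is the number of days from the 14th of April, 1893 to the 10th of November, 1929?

From April 14, 1893 to April 14, 1929: 36 years, of which 8 contain a Feb 29 — 28×365 + 8×366 = 13148 days.
(1900 is not a leap year (divisible by 100 but not 400).)
April 1929: 30 − 14 = 16 days remain.
Then May (31), June (30), July (31), August (31), September (30), October (31): 31 + 30 + 31 + 31 + 30 + 31 = 184 days.
November 1–10, 1929: 10 days.
Residual: 210 days.
Total: 13358 days.

13358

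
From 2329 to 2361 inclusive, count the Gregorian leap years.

Years divisible by 4 in [2329, 2361]: 2332, 2336, 2340, 2344, 2348, 2352, 2356, 2360.
No century exceptions apply. Count: 8.

8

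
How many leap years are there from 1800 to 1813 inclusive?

3

Years divisible by 4 in [1800, 1813]: 1800, 1804, 1808, 1812.
Of these, 1800 is divisible by 100 but not 400, so not leap.
Leap years: 4 − 1 = 3.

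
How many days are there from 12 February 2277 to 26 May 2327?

18364

Day-of-year of February 12, 2277: 43.
Day-of-year of May 26, 2327: 146.
2277 has 365 days, so 365 − 43 = 322 days remain in 2277.
Full years 2278–2326: 38 common + 11 leap = 38×365 + 11×366 = 17896 days.
Total: 322 + 17896 + 146 = 18364 days.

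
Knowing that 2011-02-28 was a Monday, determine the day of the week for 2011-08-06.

February 2011: 28 − 28 = 0 days remain (2011 is not a leap year, so February has 28 days).
Then March (31), April (30), May (31), June (30), July (31): 31 + 30 + 31 + 30 + 31 = 153 days.
August 1–6, 2011: 6 days.
Total: 0 + 153 + 6 = 159 days.
159 mod 7 = 5, so 5 days after Monday is Saturday.

Saturday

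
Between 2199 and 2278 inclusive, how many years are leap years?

19

Years divisible by 4: 2200, 2204, …, 2276 — 20 in all.
Of these, 2200 is divisible by 100 but not 400, so not leap.
Leap years: 20 − 1 = 19.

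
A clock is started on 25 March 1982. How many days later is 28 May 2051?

From March 25, 1982 to March 25, 2051: 69 years, of which 17 contain a Feb 29 — 52×365 + 17×366 = 25202 days.
(2000 is a leap year (divisible by 400).)
March 2051: 31 − 25 = 6 days remain.
Then April (30): 30 days.
May 1–28, 2051: 28 days.
Residual: 64 days.
Total: 25266 days.

25266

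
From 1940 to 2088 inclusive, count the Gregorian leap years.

38

Years divisible by 4: 1940, 1944, …, 2088 — 38 in all.
2000 is divisible by 400, so still leap.
No century exceptions apply. Count: 38.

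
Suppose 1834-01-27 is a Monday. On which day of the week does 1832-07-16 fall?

Monday

Count forward from the earlier date (July 16, 1832) to the later (January 27, 1834):
July 16, 1832 → July 16, 1833: 365 days.
July 1833: 31 − 16 = 15 days remain.
Then August (31), September (30), October (31), November (30), December (31): 31 + 30 + 31 + 30 + 31 = 153 days.
January 1–27, 1834: 27 days.
Residual: 195 days.
Total: 560 days.
560 is a multiple of 7, so 1832-07-16 falls on the same weekday: Monday.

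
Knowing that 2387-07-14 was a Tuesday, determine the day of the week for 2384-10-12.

Friday

Count forward from the earlier date (October 12, 2384) to the later (July 14, 2387):
Day-of-year of October 12, 2384: 286.
Day-of-year of July 14, 2387: 195.
2384 has 366 days, so 366 − 286 = 80 days remain in 2384.
Full years: 2385: 365; 2386: 365. Sum = 730.
Total: 80 + 730 + 195 = 1005 days.
1005 mod 7 = 4, so 4 days before Tuesday is Friday.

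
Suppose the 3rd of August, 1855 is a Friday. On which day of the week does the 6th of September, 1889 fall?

Friday

From August 3, 1855 to August 3, 1889: 34 years, of which 9 contain a Feb 29 — 25×365 + 9×366 = 12419 days.
August 1889: 31 − 3 = 28 days remain.
September 1–6, 1889: 6 days.
Residual: 34 days.
Total: 12453 days.
12453 is a multiple of 7, so the 6th of September, 1889 falls on the same weekday: Friday.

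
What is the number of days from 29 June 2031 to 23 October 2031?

116

June 2031: 30 − 29 = 1 day remains.
Then July (31), August (31), September (30): 31 + 31 + 30 = 92 days.
October 1–23, 2031: 23 days.
Total: 1 + 92 + 23 = 116 days.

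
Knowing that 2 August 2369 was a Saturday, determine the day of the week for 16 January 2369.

Count forward from the earlier date (January 16, 2369) to the later (August 2, 2369):
January 2369: 31 − 16 = 15 days remain.
Then February 2369 (28), March (31), April (30), May (31), June (30), July (31): 28 + 31 + 30 + 31 + 30 + 31 = 181 days.
August 1–2, 2369: 2 days.
Total: 15 + 181 + 2 = 198 days.
198 mod 7 = 2, so 2 days before Saturday is Thursday.

Thursday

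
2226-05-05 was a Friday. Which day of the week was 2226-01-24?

Count forward from the earlier date (January 24, 2226) to the later (May 5, 2226):
January 2226: 31 − 24 = 7 days remain.
Then February 2226 (28), March (31), April (30): 28 + 31 + 30 = 89 days.
May 1–5, 2226: 5 days.
Total: 7 + 89 + 5 = 101 days.
101 mod 7 = 3, so 3 days before Friday is Tuesday.

Tuesday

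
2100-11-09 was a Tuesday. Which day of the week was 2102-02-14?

Tuesday

November 9, 2100 → November 9, 2101: 365 days.
November 2101: 30 − 9 = 21 days remain.
Then December (31), January (31): 31 + 31 = 62 days.
February 1–14, 2102: 14 days (2102 is not a leap year).
Residual: 97 days.
Total: 462 days.
462 is a multiple of 7, so 2102-02-14 falls on the same weekday: Tuesday.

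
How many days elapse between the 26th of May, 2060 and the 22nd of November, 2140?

Day-of-year of May 26, 2060: 147.
Day-of-year of November 22, 2140: 327.
2060 has 366 days, so 366 − 147 = 219 days remain in 2060.
Full years 2061–2139: 61 common + 18 leap = 61×365 + 18×366 = 28853 days.
Total: 219 + 28853 + 327 = 29399 days.

29399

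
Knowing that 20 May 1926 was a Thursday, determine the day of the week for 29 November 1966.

Tuesday

Day-of-year of May 20, 1926: 140.
Day-of-year of November 29, 1966: 333.
1926 has 365 days, so 365 − 140 = 225 days remain in 1926.
Full years 1927–1965: 29 common + 10 leap = 29×365 + 10×366 = 14245 days.
Total: 225 + 14245 + 333 = 14803 days.
14803 mod 7 = 5, so 5 days after Thursday is Tuesday.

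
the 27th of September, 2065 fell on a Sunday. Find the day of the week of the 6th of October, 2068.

Day-of-year of September 27, 2065: 270.
Day-of-year of October 6, 2068: 280.
2065 has 365 days, so 365 − 270 = 95 days remain in 2065.
Full years: 2066: 365; 2067: 365. Sum = 730.
Total: 95 + 730 + 280 = 1105 days.
1105 mod 7 = 6, so 6 days after Sunday is Saturday.

Saturday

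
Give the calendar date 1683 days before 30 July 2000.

21 December 1995

Count 1683 days before July 30, 2000:
December 21, 1995 → December 21, 1996: 366 days (1996 is a leap year).
December 21, 1996 → December 21, 1997: 365 days.
December 21, 1997 → December 21, 1998: 365 days.
December 21, 1998 → December 21, 1999: 365 days.
December 1999: 31 − 21 = 10 days remain.
Then January (31), February 2000 (29), March (31), April (30), May (31), June (30): 31 + 29 + 31 + 30 + 31 + 30 = 182 days.
July 1–30, 2000: 30 days.
Residual: 222 days.
Total: 1683 days.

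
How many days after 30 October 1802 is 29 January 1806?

Day-of-year of October 30, 1802: 303.
Day-of-year of January 29, 1806: 29.
1802 has 365 days, so 365 − 303 = 62 days remain in 1802.
Full years: 1803: 365; 1804: 366; 1805: 365. Sum = 1096.
Total: 62 + 1096 + 29 = 1187 days.

1187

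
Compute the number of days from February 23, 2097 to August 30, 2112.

5666

Day-of-year of February 23, 2097: 54.
Day-of-year of August 30, 2112: 243.
2097 has 365 days, so 365 − 54 = 311 days remain in 2097.
Full years 2098–2111: 12 common + 2 leap = 12×365 + 2×366 = 5112 days.
Total: 311 + 5112 + 243 = 5666 days.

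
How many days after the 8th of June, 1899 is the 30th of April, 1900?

326

June 1899: 30 − 8 = 22 days remain.
Then 9 full months totalling 274 days.
April 1–30, 1900: 30 days.
Residual: 326 days.
Total: 326 days.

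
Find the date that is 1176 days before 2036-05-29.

2033-03-10

Count 1176 days before May 29, 2036:
March 10, 2033 → March 10, 2034: 365 days.
March 10, 2034 → March 10, 2035: 365 days.
March 10, 2035 → March 10, 2036: 366 days (2036 is a leap year).
March 2036: 31 − 10 = 21 days remain.
Then April (30): 30 days.
May 1–29, 2036: 29 days.
Residual: 80 days.
Total: 1176 days.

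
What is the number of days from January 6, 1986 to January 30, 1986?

Within January 1986: 30 − 6 = 24 days.

24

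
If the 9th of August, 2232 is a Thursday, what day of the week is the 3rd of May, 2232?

Thursday

Count forward from the earlier date (May 3, 2232) to the later (August 9, 2232):
May 2232: 31 − 3 = 28 days remain.
Then June (30), July (31): 30 + 31 = 61 days.
August 1–9, 2232: 9 days.
Total: 28 + 61 + 9 = 98 days.
98 is a multiple of 7, so the 3rd of May, 2232 falls on the same weekday: Thursday.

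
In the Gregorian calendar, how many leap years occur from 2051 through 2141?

22

Years divisible by 4: 2052, 2056, …, 2140 — 23 in all.
Of these, 2100 is divisible by 100 but not 400, so not leap.
Leap years: 23 − 1 = 22.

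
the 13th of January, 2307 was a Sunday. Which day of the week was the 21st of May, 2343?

Friday

From January 13, 2307 to January 13, 2343: 36 years, of which 9 contain a Feb 29 — 27×365 + 9×366 = 13149 days.
January 2343: 31 − 13 = 18 days remain.
Then February 2343 (28), March (31), April (30): 28 + 31 + 30 = 89 days.
May 1–21, 2343: 21 days.
Residual: 128 days.
Total: 13277 days.
13277 mod 7 = 5, so 5 days after Sunday is Friday.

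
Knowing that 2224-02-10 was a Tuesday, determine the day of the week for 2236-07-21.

Day-of-year of February 10, 2224: 41.
Day-of-year of July 21, 2236: 203.
2224 has 366 days, so 366 − 41 = 325 days remain in 2224.
Full years 2225–2235: 9 common + 2 leap = 9×365 + 2×366 = 4017 days.
Total: 325 + 4017 + 203 = 4545 days.
4545 mod 7 = 2, so 2 days after Tuesday is Thursday.

Thursday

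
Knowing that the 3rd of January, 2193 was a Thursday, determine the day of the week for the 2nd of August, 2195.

January 3, 2193 → January 3, 2194: 365 days.
January 3, 2194 → January 3, 2195: 365 days.
January 2195: 31 − 3 = 28 days remain.
Then February 2195 (28), March (31), April (30), May (31), June (30), July (31): 28 + 31 + 30 + 31 + 30 + 31 = 181 days.
August 1–2, 2195: 2 days.
Residual: 211 days.
Total: 941 days.
941 mod 7 = 3, so 3 days after Thursday is Sunday.

Sunday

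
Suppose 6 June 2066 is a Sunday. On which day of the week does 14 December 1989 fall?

Count forward from the earlier date (December 14, 1989) to the later (June 6, 2066):
Day-of-year of December 14, 1989: 348.
Day-of-year of June 6, 2066: 157.
1989 has 365 days, so 365 − 348 = 17 days remain in 1989.
Full years 1990–2065: 57 common + 19 leap = 57×365 + 19×366 = 27759 days.
Total: 17 + 27759 + 157 = 27933 days.
27933 mod 7 = 3, so 3 days before Sunday is Thursday.

Thursday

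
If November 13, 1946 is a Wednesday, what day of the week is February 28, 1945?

Count forward from the earlier date (February 28, 1945) to the later (November 13, 1946):
February 28, 1945 → February 28, 1946: 365 days.
February 1946: 28 − 28 = 0 days remain (1946 is not a leap year, so February has 28 days).
Then March (31), April (30), May (31), June (30), July (31), August (31), September (30), October (31): 31 + 30 + 31 + 30 + 31 + 31 + 30 + 31 = 245 days.
November 1–13, 1946: 13 days.
Residual: 258 days.
Total: 623 days.
623 is a multiple of 7, so February 28, 1945 falls on the same weekday: Wednesday.

Wednesday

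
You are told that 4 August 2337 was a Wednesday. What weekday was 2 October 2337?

Saturday

August 2337: 31 − 4 = 27 days remain.
Then September (30): 30 days.
October 1–2, 2337: 2 days.
Total: 27 + 30 + 2 = 59 days.
59 mod 7 = 3, so 3 days after Wednesday is Saturday.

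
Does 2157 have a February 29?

No

2157 is not a leap year.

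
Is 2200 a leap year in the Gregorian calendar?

2200 is not a leap year (divisible by 100 but not 400).

No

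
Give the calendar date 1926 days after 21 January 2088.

30 April 2093

Count 1926 days after January 21, 2088:
Day-of-year of January 21, 2088: 21.
Day-of-year of April 30, 2093: 120.
2088 has 366 days, so 366 − 21 = 345 days remain in 2088.
Full years: 2089: 365; 2090: 365; 2091: 365; 2092: 366. Sum = 1461.
Total: 345 + 1461 + 120 = 1926 days.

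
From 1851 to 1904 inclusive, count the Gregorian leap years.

Years divisible by 4: 1852, 1856, …, 1904 — 14 in all.
Of these, 1900 is divisible by 100 but not 400, so not leap.
Leap years: 14 − 1 = 13.

13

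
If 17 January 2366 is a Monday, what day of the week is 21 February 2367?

January 2366: 31 − 17 = 14 days remain.
Then 12 full months totalling 365 days.
February 1–21, 2367: 21 days (2367 is not a leap year).
Total: 14 + 365 + 21 = 400 days.
400 mod 7 = 1, so 1 day after Monday is Tuesday.

Tuesday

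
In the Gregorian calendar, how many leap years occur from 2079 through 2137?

14

Years divisible by 4: 2080, 2084, …, 2136 — 15 in all.
Of these, 2100 is divisible by 100 but not 400, so not leap.
Leap years: 15 − 1 = 14.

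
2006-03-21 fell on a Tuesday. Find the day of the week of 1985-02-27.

Wednesday

Count forward from the earlier date (February 27, 1985) to the later (March 21, 2006):
Day-of-year of February 27, 1985: 58.
Day-of-year of March 21, 2006: 80.
1985 has 365 days, so 365 − 58 = 307 days remain in 1985.
Full years 1986–2005: 15 common + 5 leap = 15×365 + 5×366 = 7305 days.
Total: 307 + 7305 + 80 = 7692 days.
7692 mod 7 = 6, so 6 days before Tuesday is Wednesday.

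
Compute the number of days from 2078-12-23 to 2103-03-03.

8835

Day-of-year of December 23, 2078: 357.
Day-of-year of March 3, 2103: 62.
2078 has 365 days, so 365 − 357 = 8 days remain in 2078.
Full years 2079–2102: 19 common + 5 leap = 19×365 + 5×366 = 8765 days.
Total: 8 + 8765 + 62 = 8835 days.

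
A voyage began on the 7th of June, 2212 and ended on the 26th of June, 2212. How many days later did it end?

Within June 2212: 26 − 7 = 19 days.

19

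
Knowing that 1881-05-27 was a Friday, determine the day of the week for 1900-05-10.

Day-of-year of May 27, 1881: 147.
Day-of-year of May 10, 1900: 130.
1881 has 365 days, so 365 − 147 = 218 days remain in 1881.
Full years 1882–1899: 14 common + 4 leap = 14×365 + 4×366 = 6574 days.
Total: 218 + 6574 + 130 = 6922 days.
6922 mod 7 = 6, so 6 days after Friday is Thursday.

Thursday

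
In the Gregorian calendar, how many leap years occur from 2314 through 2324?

3

Years divisible by 4 in [2314, 2324]: 2316, 2320, 2324.
No century exceptions apply. Count: 3.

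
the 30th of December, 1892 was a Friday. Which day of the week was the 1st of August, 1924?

Friday

Day-of-year of December 30, 1892: 365.
Day-of-year of August 1, 1924: 214.
1892 has 366 days, so 366 − 365 = 1 days remain in 1892.
Full years 1893–1923: 25 common + 6 leap = 25×365 + 6×366 = 11321 days.
Total: 1 + 11321 + 214 = 11536 days.
11536 is a multiple of 7, so the 1st of August, 1924 falls on the same weekday: Friday.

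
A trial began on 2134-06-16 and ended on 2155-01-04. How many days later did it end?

Day-of-year of June 16, 2134: 167.
Day-of-year of January 4, 2155: 4.
2134 has 365 days, so 365 − 167 = 198 days remain in 2134.
Full years 2135–2154: 15 common + 5 leap = 15×365 + 5×366 = 7305 days.
Total: 198 + 7305 + 4 = 7507 days.

7507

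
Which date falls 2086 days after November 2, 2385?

July 20, 2391

Count 2086 days after November 2, 2385:
November 2, 2385 → November 2, 2386: 365 days.
November 2, 2386 → November 2, 2387: 365 days.
November 2, 2387 → November 2, 2388: 366 days (2388 is a leap year).
November 2, 2388 → November 2, 2389: 365 days.
November 2, 2389 → November 2, 2390: 365 days.
November 2390: 30 − 2 = 28 days remain.
Then December (31), January (31), February 2391 (28), March (31), April (30), May (31), June (30): 31 + 31 + 28 + 31 + 30 + 31 + 30 = 212 days.
July 1–20, 2391: 20 days.
Residual: 260 days.
Total: 2086 days.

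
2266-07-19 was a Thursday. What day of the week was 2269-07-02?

July 19, 2266 → July 19, 2267: 365 days.
July 19, 2267 → July 19, 2268: 366 days (2268 is a leap year).
July 2268: 31 − 19 = 12 days remain.
Then 11 full months totalling 334 days.
July 1–2, 2269: 2 days.
Residual: 348 days.
Total: 1079 days.
1079 mod 7 = 1, so 1 day after Thursday is Friday.

Friday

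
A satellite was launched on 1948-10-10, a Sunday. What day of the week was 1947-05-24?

Count forward from the earlier date (May 24, 1947) to the later (October 10, 1948):
May 1947: 31 − 24 = 7 days remain.
Then 16 full months totalling 488 days.
October 1–10, 1948: 10 days.
Total: 7 + 488 + 10 = 505 days.
505 mod 7 = 1, so 1 day before Sunday is Saturday.

Saturday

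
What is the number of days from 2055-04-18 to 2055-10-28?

193

April 2055: 30 − 18 = 12 days remain.
Then May (31), June (30), July (31), August (31), September (30): 31 + 30 + 31 + 31 + 30 = 153 days.
October 1–28, 2055: 28 days.
Total: 12 + 153 + 28 = 193 days.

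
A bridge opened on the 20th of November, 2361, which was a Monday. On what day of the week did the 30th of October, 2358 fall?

Thursday

Count forward from the earlier date (October 30, 2358) to the later (November 20, 2361):
Day-of-year of October 30, 2358: 303.
Day-of-year of November 20, 2361: 324.
2358 has 365 days, so 365 − 303 = 62 days remain in 2358.
Full years: 2359: 365; 2360: 366. Sum = 731.
Total: 62 + 731 + 324 = 1117 days.
1117 mod 7 = 4, so 4 days before Monday is Thursday.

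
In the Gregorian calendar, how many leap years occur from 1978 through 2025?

12

Years divisible by 4 in [1978, 2025]: 1980, 1984, 1988, 1992, 1996, 2000, 2004, 2008, 2012, 2016, 2020, 2024.
2000 is divisible by 400, so still leap.
No century exceptions apply. Count: 12.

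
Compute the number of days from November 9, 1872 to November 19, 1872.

Within November 1872: 19 − 9 = 10 days.

10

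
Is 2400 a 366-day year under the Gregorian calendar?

Yes

2400 is a leap year (divisible by 400).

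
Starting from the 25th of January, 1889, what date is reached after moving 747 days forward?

the 11th of February, 1891

Count 747 days after January 25, 1889:
January 25, 1889 → January 25, 1890: 365 days.
January 25, 1890 → January 25, 1891: 365 days.
January 1891: 31 − 25 = 6 days remain.
February 1–11, 1891: 11 days (1891 is not a leap year).
Residual: 17 days.
Total: 747 days.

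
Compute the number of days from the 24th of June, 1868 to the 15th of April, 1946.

Day-of-year of June 24, 1868: 176.
Day-of-year of April 15, 1946: 105.
1868 has 366 days, so 366 − 176 = 190 days remain in 1868.
Full years 1869–1945: 59 common + 18 leap = 59×365 + 18×366 = 28123 days.
Total: 190 + 28123 + 105 = 28418 days.

28418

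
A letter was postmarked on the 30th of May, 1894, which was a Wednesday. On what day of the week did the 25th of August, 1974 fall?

Sunday

Day-of-year of May 30, 1894: 150.
Day-of-year of August 25, 1974: 237.
1894 has 365 days, so 365 − 150 = 215 days remain in 1894.
Full years 1895–1973: 60 common + 19 leap = 60×365 + 19×366 = 28854 days.
Total: 215 + 28854 + 237 = 29306 days.
29306 mod 7 = 4, so 4 days after Wednesday is Sunday.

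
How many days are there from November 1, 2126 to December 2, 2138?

Day-of-year of November 1, 2126: 305.
Day-of-year of December 2, 2138: 336.
2126 has 365 days, so 365 − 305 = 60 days remain in 2126.
Full years 2127–2137: 8 common + 3 leap = 8×365 + 3×366 = 4018 days.
Total: 60 + 4018 + 336 = 4414 days.

4414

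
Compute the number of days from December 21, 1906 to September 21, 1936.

10867

Day-of-year of December 21, 1906: 355.
Day-of-year of September 21, 1936: 265.
1906 has 365 days, so 365 − 355 = 10 days remain in 1906.
Full years 1907–1935: 22 common + 7 leap = 22×365 + 7×366 = 10592 days.
Total: 10 + 10592 + 265 = 10867 days.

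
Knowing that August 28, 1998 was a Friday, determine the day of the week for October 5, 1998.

Monday

August 1998: 31 − 28 = 3 days remain.
Then September (30): 30 days.
October 1–5, 1998: 5 days.
Total: 3 + 30 + 5 = 38 days.
38 mod 7 = 3, so 3 days after Friday is Monday.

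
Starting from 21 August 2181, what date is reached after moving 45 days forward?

5 October 2181

Count 45 days after August 21, 2181:
August 2181: 31 − 21 = 10 days remain.
Then September (30): 30 days.
October 1–5, 2181: 5 days.
Total: 10 + 30 + 5 = 45 days.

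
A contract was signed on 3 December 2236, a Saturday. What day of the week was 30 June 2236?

Count forward from the earlier date (June 30, 2236) to the later (December 3, 2236):
June 2236: 30 − 30 = 0 days remain.
Then July (31), August (31), September (30), October (31), November (30): 31 + 31 + 30 + 31 + 30 = 153 days.
December 1–3, 2236: 3 days.
Total: 0 + 153 + 3 = 156 days.
156 mod 7 = 2, so 2 days before Saturday is Thursday.

Thursday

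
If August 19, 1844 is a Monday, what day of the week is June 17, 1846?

Wednesday

Day-of-year of August 19, 1844: 232.
Day-of-year of June 17, 1846: 168.
1844 has 366 days, so 366 − 232 = 134 days remain in 1844.
Full years: 1845: 365. Sum = 365.
Total: 134 + 365 + 168 = 667 days.
667 mod 7 = 2, so 2 days after Monday is Wednesday.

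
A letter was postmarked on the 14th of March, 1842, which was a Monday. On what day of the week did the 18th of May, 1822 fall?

Saturday

Count forward from the earlier date (May 18, 1822) to the later (March 14, 1842):
From May 18, 1822 to May 18, 1841: 19 years, of which 5 contain a Feb 29 — 14×365 + 5×366 = 6940 days.
May 1841: 31 − 18 = 13 days remain.
Then 9 full months totalling 273 days.
March 1–14, 1842: 14 days.
Residual: 300 days.
Total: 7240 days.
7240 mod 7 = 2, so 2 days before Monday is Saturday.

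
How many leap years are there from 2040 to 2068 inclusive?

Years divisible by 4 in [2040, 2068]: 2040, 2044, 2048, 2052, 2056, 2060, 2064, 2068.
No century exceptions apply. Count: 8.

8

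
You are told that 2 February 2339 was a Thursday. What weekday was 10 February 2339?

Friday

Within February 2339: 10 − 2 = 8 days.
8 mod 7 = 1, so 1 day after Thursday is Friday.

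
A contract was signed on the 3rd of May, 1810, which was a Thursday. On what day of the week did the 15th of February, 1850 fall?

Day-of-year of May 3, 1810: 123.
Day-of-year of February 15, 1850: 46.
1810 has 365 days, so 365 − 123 = 242 days remain in 1810.
Full years 1811–1849: 29 common + 10 leap = 29×365 + 10×366 = 14245 days.
Total: 242 + 14245 + 46 = 14533 days.
14533 mod 7 = 1, so 1 day after Thursday is Friday.

Friday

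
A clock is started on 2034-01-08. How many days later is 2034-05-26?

138

January 2034: 31 − 8 = 23 days remain.
Then February 2034 (28), March (31), April (30): 28 + 31 + 30 = 89 days.
May 1–26, 2034: 26 days.
Total: 23 + 89 + 26 = 138 days.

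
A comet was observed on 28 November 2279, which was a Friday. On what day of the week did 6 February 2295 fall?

Wednesday

Day-of-year of November 28, 2279: 332.
Day-of-year of February 6, 2295: 37.
2279 has 365 days, so 365 − 332 = 33 days remain in 2279.
Full years 2280–2294: 11 common + 4 leap = 11×365 + 4×366 = 5479 days.
Total: 33 + 5479 + 37 = 5549 days.
5549 mod 7 = 5, so 5 days after Friday is Wednesday.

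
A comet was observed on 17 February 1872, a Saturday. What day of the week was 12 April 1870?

Count forward from the earlier date (April 12, 1870) to the later (February 17, 1872):
April 1870: 30 − 12 = 18 days remain.
Then 21 full months totalling 641 days.
February 1–17, 1872: 17 days (1872 is a leap year).
Total: 18 + 641 + 17 = 676 days.
676 mod 7 = 4, so 4 days before Saturday is Tuesday.

Tuesday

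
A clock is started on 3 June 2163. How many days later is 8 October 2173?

3780

From June 3, 2163 to June 3, 2173: 10 years, of which 3 contain a Feb 29 — 7×365 + 3×366 = 3653 days.
June 2173: 30 − 3 = 27 days remain.
Then July (31), August (31), September (30): 31 + 31 + 30 = 92 days.
October 1–8, 2173: 8 days.
Residual: 127 days.
Total: 3780 days.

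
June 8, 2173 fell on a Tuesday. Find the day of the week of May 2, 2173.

Count forward from the earlier date (May 2, 2173) to the later (June 8, 2173):
May 2173: 31 − 2 = 29 days remain.
June 1–8, 2173: 8 days.
Total: 29 + 8 = 37 days.
37 mod 7 = 2, so 2 days before Tuesday is Sunday.

Sunday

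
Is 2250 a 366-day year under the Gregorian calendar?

2250 is not a leap year.

No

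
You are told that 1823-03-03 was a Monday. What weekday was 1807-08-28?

Count forward from the earlier date (August 28, 1807) to the later (March 3, 1823):
Day-of-year of August 28, 1807: 240.
Day-of-year of March 3, 1823: 62.
1807 has 365 days, so 365 − 240 = 125 days remain in 1807.
Full years 1808–1822: 11 common + 4 leap = 11×365 + 4×366 = 5479 days.
Total: 125 + 5479 + 62 = 5666 days.
5666 mod 7 = 3, so 3 days before Monday is Friday.

Friday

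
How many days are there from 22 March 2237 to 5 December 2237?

258

March 2237: 31 − 22 = 9 days remain.
Then April (30), May (31), June (30), July (31), August (31), September (30), October (31), November (30): 30 + 31 + 30 + 31 + 31 + 30 + 31 + 30 = 244 days.
December 1–5, 2237: 5 days.
Total: 9 + 244 + 5 = 258 days.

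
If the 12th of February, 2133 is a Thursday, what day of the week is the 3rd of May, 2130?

Count forward from the earlier date (May 3, 2130) to the later (February 12, 2133):
Day-of-year of May 3, 2130: 123.
Day-of-year of February 12, 2133: 43.
2130 has 365 days, so 365 − 123 = 242 days remain in 2130.
Full years: 2131: 365; 2132: 366. Sum = 731.
Total: 242 + 731 + 43 = 1016 days.
1016 mod 7 = 1, so 1 day before Thursday is Wednesday.

Wednesday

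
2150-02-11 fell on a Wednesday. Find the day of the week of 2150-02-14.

Saturday

Within February 2150: 14 − 11 = 3 days.
3 mod 7 = 3, so 3 days after Wednesday is Saturday.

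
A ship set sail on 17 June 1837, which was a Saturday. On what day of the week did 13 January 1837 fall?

Count forward from the earlier date (January 13, 1837) to the later (June 17, 1837):
January 1837: 31 − 13 = 18 days remain.
Then February 1837 (28), March (31), April (30), May (31): 28 + 31 + 30 + 31 = 120 days.
June 1–17, 1837: 17 days.
Total: 18 + 120 + 17 = 155 days.
155 mod 7 = 1, so 1 day before Saturday is Friday.

Friday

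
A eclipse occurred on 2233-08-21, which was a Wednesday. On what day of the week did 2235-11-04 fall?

Wednesday

August 21, 2233 → August 21, 2234: 365 days.
August 21, 2234 → August 21, 2235: 365 days.
August 2235: 31 − 21 = 10 days remain.
Then September (30), October (31): 30 + 31 = 61 days.
November 1–4, 2235: 4 days.
Residual: 75 days.
Total: 805 days.
805 is a multiple of 7, so 2235-11-04 falls on the same weekday: Wednesday.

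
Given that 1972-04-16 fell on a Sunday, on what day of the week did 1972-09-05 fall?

Tuesday

April 1972: 30 − 16 = 14 days remain.
Then May (31), June (30), July (31), August (31): 31 + 30 + 31 + 31 = 123 days.
September 1–5, 1972: 5 days.
Total: 14 + 123 + 5 = 142 days.
142 mod 7 = 2, so 2 days after Sunday is Tuesday.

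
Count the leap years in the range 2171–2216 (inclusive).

Years divisible by 4 in [2171, 2216]: 2172, 2176, 2180, 2184, 2188, 2192, 2196, 2200, 2204, 2208, 2212, 2216.
Of these, 2200 is divisible by 100 but not 400, so not leap.
Leap years: 12 − 1 = 11.

11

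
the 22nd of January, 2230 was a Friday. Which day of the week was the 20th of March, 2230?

Saturday

January 2230: 31 − 22 = 9 days remain.
Then February 2230 (28): 28 days.
March 1–20, 2230: 20 days.
Total: 9 + 28 + 20 = 57 days.
57 mod 7 = 1, so 1 day after Friday is Saturday.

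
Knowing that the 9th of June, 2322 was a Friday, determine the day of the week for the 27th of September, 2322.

Wednesday

June 2322: 30 − 9 = 21 days remain.
Then July (31), August (31): 31 + 31 = 62 days.
September 1–27, 2322: 27 days.
Total: 21 + 62 + 27 = 110 days.
110 mod 7 = 5, so 5 days after Friday is Wednesday.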